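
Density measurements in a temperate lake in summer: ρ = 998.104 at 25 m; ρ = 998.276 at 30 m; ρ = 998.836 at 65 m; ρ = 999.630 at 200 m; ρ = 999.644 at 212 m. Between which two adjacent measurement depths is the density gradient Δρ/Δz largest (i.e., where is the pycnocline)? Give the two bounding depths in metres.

Compute the density gradient over each adjacent pair:
  25–30 m: Δρ/Δz = 0.172/5 = 0.034 kg m⁻⁴
  30–65 m: Δρ/Δz = 0.560/35 = 0.016 kg m⁻⁴
  65–200 m: Δρ/Δz = 0.794/135 = 5.9 × 10⁻³ kg m⁻⁴
  200–212 m: Δρ/Δz = 0.014/12 = 1.2 × 10⁻³ kg m⁻⁴
The largest gradient is in the 25–30 m interval — the pycnocline.

25–30 m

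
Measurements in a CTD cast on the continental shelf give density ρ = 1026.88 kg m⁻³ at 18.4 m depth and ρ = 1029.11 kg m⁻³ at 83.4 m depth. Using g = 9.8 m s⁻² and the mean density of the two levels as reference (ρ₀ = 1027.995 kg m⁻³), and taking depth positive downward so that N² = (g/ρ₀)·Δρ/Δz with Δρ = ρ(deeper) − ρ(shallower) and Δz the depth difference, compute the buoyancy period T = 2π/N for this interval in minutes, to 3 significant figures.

Δρ = 1029.11 − 1026.88 = 2.23 kg m⁻³ over Δz = 83.4 − 18.4 = 65 m.
N² = (9.8/1027.995) × (2.23/65) = 3.2706 × 10⁻⁴ s⁻².
N = √(3.2706 × 10⁻⁴) = 0.018085 rad s⁻¹, so T = 2π/N = 347.43 s = 5.7905 min ≈ 5.79 min.

5.79 min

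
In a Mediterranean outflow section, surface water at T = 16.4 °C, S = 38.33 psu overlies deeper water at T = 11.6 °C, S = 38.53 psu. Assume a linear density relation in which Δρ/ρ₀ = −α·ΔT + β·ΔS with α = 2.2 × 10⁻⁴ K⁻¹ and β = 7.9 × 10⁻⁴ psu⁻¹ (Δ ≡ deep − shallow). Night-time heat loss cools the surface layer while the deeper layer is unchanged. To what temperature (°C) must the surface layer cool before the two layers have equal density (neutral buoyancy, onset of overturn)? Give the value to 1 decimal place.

10.9 °C

Neutral buoyancy requires Δρ = 0, i.e. −α(T_deep − T_surf′) + β(S_deep − S_surf) = 0.
T_surf′ = T_deep − (β/α)·ΔS = 11.6 − (7.9 × 10⁻⁴/2.2 × 10⁻⁴)·(+0.20) = 10.882 °C.
Cooling required: 16.4 − (10.882) = 5.518 °C.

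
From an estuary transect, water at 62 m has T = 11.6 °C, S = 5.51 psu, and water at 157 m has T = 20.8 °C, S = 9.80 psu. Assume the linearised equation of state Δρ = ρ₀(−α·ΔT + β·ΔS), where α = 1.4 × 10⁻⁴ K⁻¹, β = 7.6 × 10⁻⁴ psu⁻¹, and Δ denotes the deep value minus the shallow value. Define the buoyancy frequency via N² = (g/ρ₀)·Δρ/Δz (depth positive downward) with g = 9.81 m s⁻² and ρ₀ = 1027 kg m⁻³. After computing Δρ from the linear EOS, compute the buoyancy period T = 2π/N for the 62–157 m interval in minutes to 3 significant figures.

ΔT = +9.2 K, ΔS = +4.29 psu (deep − shallow).
Δρ/ρ₀ = −αΔT + βΔS = -1.288 × 10⁻³ + 3.2604 × 10⁻³ = 1.9724 × 10⁻³, so Δρ ≈ 2.026 kg m⁻³.
N² = (g/ρ₀)·Δρ/Δz = g·(Δρ/ρ₀)/Δz = 9.81 × 1.9724 × 10⁻³ / 95 = 2.0368 × 10⁻⁴ s⁻².
N = √(2.0368 × 10⁻⁴) = 0.014272 rad s⁻¹ → T = 2π/N = 440.25 s = 7.3375 min ≈ 7.34 min.

7.34 min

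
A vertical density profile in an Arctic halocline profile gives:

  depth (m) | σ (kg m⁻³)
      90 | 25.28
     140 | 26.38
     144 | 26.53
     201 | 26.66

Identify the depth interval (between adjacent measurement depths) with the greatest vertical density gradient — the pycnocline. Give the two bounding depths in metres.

140–144 m

Compute the density gradient over each adjacent pair:
  90–140 m: Δρ/Δz = 1.10/50 = 0.022 kg m⁻⁴
  140–144 m: Δρ/Δz = 0.15/4 = 0.037 kg m⁻⁴
  144–201 m: Δρ/Δz = 0.13/57 = 2.3 × 10⁻³ kg m⁻⁴
The largest gradient is in the 140–144 m interval — the pycnocline.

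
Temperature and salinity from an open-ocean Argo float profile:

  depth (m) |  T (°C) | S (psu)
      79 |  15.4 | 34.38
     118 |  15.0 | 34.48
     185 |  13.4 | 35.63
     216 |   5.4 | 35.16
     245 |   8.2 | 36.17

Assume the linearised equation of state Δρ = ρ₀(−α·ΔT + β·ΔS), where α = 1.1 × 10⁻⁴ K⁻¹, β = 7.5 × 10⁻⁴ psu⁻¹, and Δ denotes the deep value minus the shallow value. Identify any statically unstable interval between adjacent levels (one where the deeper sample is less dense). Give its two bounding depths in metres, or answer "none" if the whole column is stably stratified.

none

Evaluate Δρ/ρ₀ = −αΔT + βΔS across each adjacent pair:
  79–118 m: −αΔT+βΔS = −(1.1 × 10⁻⁴)(-0.4)+(7.5 × 10⁻⁴)(+0.10) = 1.2 × 10⁻⁴ → stable
  118–185 m: −αΔT+βΔS = −(1.1 × 10⁻⁴)(-1.6)+(7.5 × 10⁻⁴)(+1.15) = 1.0 × 10⁻³ → stable
  185–216 m: −αΔT+βΔS = −(1.1 × 10⁻⁴)(-8.0)+(7.5 × 10⁻⁴)(-0.47) = 5.3 × 10⁻⁴ → stable
  216–245 m: −αΔT+βΔS = −(1.1 × 10⁻⁴)(+2.8)+(7.5 × 10⁻⁴)(+1.01) = 4.5 × 10⁻⁴ → stable
Every interval has Δρ > 0: the column is stably stratified throughout.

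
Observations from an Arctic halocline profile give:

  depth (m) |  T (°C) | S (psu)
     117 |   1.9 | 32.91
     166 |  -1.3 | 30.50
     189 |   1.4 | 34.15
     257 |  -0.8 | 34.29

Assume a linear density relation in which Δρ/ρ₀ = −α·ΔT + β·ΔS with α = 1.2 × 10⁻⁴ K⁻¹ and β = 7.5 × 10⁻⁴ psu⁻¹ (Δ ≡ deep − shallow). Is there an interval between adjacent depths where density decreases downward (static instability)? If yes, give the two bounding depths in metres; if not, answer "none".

117–166 m

Evaluate Δρ/ρ₀ = −αΔT + βΔS across each adjacent pair:
  117–166 m: −αΔT+βΔS = −(1.2 × 10⁻⁴)(-3.2)+(7.5 × 10⁻⁴)(-2.41) = -1.4 × 10⁻³ → UNSTABLE
  166–189 m: −αΔT+βΔS = −(1.2 × 10⁻⁴)(+2.7)+(7.5 × 10⁻⁴)(+3.65) = 2.4 × 10⁻³ → stable
  189–257 m: −αΔT+βΔS = −(1.2 × 10⁻⁴)(-2.2)+(7.5 × 10⁻⁴)(+0.14) = 3.7 × 10⁻⁴ → stable
The 117–166 m interval has Δρ < 0: lighter water underlies denser water.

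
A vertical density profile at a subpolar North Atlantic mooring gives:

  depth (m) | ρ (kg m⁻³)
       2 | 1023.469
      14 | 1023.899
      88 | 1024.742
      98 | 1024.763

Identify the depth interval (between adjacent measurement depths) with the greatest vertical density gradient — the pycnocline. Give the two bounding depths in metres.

Compute the density gradient over each adjacent pair:
  2–14 m: Δρ/Δz = 0.430/12 = 0.036 kg m⁻⁴
  14–88 m: Δρ/Δz = 0.843/74 = 0.011 kg m⁻⁴
  88–98 m: Δρ/Δz = 0.021/10 = 2.1 × 10⁻³ kg m⁻⁴
The largest gradient is in the 2–14 m interval — the pycnocline.

2–14 m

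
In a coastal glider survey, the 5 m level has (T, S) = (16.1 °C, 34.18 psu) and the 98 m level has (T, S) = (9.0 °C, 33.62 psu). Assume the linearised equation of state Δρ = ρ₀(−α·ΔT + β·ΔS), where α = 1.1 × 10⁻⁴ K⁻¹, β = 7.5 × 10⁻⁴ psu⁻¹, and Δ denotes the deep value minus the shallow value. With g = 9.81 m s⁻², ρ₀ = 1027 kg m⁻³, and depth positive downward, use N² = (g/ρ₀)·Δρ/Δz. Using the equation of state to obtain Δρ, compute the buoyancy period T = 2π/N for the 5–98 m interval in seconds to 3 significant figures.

ΔT = -7.1 K, ΔS = -0.56 psu (deep − shallow).
Δρ/ρ₀ = −αΔT + βΔS = 7.81 × 10⁻⁴ − 4.20 × 10⁻⁴ = 3.61 × 10⁻⁴, so Δρ ≈ 0.3707 kg m⁻³.
N² = (g/ρ₀)·Δρ/Δz = g·(Δρ/ρ₀)/Δz = 9.81 × 3.61 × 10⁻⁴ / 93 = 3.8080 × 10⁻⁵ s⁻².
N = √(3.8080 × 10⁻⁵) = 6.1709 × 10⁻³ rad s⁻¹ → T = 2π/N = 1.0182 × 10³ s ≈ 1.02 × 10³ s.

1.02 × 10³ s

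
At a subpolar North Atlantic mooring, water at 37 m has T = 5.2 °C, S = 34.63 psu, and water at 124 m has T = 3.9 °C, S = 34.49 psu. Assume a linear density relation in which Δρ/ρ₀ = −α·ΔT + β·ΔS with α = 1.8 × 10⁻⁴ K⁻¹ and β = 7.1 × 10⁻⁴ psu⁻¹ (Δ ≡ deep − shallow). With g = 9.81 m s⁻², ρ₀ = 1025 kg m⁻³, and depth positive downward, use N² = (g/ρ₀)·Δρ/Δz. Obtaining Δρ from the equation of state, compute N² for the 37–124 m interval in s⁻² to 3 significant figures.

1.52 × 10⁻⁵ s⁻²

ΔT = -1.3 K, ΔS = -0.14 psu (deep − shallow).
Δρ/ρ₀ = −αΔT + βΔS = 2.34 × 10⁻⁴ − 9.94 × 10⁻⁵ = 1.346 × 10⁻⁴, so Δρ ≈ 0.1380 kg m⁻³.
N² = (g/ρ₀)·Δρ/Δz = g·(Δρ/ρ₀)/Δz = 9.81 × 1.346 × 10⁻⁴ / 87 = 1.5177 × 10⁻⁵ s⁻² ≈ 1.52 × 10⁻⁵ s⁻².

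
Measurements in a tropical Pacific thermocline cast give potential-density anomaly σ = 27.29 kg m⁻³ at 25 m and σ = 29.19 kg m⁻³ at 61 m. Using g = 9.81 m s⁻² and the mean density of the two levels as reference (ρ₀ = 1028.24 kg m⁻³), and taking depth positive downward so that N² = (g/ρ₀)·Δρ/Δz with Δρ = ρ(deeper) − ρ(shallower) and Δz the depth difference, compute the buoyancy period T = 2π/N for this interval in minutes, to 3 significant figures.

4.67 min

Δρ = 1029.19 − 1027.29 = 1.90 kg m⁻³ over Δz = 61 − 25 = 36 m.
N² = (9.81/1028.24) × (1.90/36) = 5.0353 × 10⁻⁴ s⁻².
N = √(5.0353 × 10⁻⁴) = 0.022439 rad s⁻¹, so T = 2π/N = 280.01 s = 4.6668 min ≈ 4.67 min.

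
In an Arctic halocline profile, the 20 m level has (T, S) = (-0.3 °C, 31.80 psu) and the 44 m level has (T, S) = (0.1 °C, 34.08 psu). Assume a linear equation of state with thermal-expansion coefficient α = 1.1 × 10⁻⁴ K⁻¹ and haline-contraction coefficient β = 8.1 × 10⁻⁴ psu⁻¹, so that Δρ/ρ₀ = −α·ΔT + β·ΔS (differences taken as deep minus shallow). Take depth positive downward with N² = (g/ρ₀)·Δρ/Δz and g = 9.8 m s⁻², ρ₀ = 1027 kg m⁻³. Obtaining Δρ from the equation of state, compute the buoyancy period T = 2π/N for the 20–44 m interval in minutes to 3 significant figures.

ΔT = +0.4 K, ΔS = +2.28 psu (deep − shallow).
Δρ/ρ₀ = −αΔT + βΔS = -4.40 × 10⁻⁵ + 1.8468 × 10⁻³ = 1.8028 × 10⁻³, so Δρ ≈ 1.851 kg m⁻³.
N² = (g/ρ₀)·Δρ/Δz = g·(Δρ/ρ₀)/Δz = 9.8 × 1.8028 × 10⁻³ / 24 = 7.3614 × 10⁻⁴ s⁻².
N = √(7.3614 × 10⁻⁴) = 0.027132 rad s⁻¹ → T = 2π/N = 231.58 s = 3.8597 min ≈ 3.86 min.

3.86 min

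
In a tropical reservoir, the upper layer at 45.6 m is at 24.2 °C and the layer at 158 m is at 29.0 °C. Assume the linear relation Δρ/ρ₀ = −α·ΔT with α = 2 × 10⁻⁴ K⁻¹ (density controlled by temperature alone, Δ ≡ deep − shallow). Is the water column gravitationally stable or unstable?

ΔT = 29.0 − 24.2 = +4.8 K, so Δρ/ρ₀ = −αΔT = -9.60 × 10⁻⁴.
Δρ/ρ₀ < 0, so Δρ < 0: deeper water is lighter → statically unstable; the column would overturn.

unstable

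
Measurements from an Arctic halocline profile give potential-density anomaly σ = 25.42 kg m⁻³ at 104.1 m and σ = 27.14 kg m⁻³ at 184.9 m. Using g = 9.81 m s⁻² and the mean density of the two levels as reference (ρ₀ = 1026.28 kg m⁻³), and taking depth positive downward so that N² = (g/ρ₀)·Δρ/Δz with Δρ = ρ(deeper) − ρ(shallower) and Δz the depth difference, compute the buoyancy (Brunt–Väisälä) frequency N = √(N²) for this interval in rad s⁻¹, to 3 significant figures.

0.0143 rad s⁻¹

Δρ = 1027.14 − 1025.42 = 1.72 kg m⁻³ over Δz = 184.9 − 104.1 = 80.8 m.
N² = (9.81/1026.28) × (1.72/80.8) = 2.0348 × 10⁻⁴ s⁻².
N = √(2.0348 × 10⁻⁴) = 0.014265 rad s⁻¹ ≈ 0.0143 rad s⁻¹.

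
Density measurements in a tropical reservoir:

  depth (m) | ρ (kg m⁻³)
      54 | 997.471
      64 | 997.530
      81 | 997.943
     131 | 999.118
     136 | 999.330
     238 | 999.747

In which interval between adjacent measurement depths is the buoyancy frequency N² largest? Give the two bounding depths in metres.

131–136 m

Compute the density gradient over each adjacent pair:
  54–64 m: Δρ/Δz = 0.059/10 = 5.9 × 10⁻³ kg m⁻⁴
  64–81 m: Δρ/Δz = 0.413/17 = 0.024 kg m⁻⁴
  81–131 m: Δρ/Δz = 1.175/50 = 0.024 kg m⁻⁴
  131–136 m: Δρ/Δz = 0.212/5 = 0.042 kg m⁻⁴
  136–238 m: Δρ/Δz = 0.417/102 = 4.1 × 10⁻³ kg m⁻⁴
The largest gradient is in the 131–136 m interval — the pycnocline.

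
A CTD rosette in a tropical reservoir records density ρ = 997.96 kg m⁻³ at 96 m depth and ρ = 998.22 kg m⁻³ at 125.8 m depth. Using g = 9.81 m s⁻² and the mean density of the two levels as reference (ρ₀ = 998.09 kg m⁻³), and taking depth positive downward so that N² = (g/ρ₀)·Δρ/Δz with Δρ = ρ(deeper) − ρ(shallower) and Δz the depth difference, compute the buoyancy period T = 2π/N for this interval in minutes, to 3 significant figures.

Δρ = 998.22 − 997.96 = 0.26 kg m⁻³ over Δz = 125.8 − 96 = 29.8 m.
N² = (9.81/998.09) × (0.26/29.8) = 8.5754 × 10⁻⁵ s⁻².
N = √(8.5754 × 10⁻⁵) = 9.2603 × 10⁻³ rad s⁻¹, so T = 2π/N = 678.51 s = 11.309 min ≈ 11.3 min.

11.3 min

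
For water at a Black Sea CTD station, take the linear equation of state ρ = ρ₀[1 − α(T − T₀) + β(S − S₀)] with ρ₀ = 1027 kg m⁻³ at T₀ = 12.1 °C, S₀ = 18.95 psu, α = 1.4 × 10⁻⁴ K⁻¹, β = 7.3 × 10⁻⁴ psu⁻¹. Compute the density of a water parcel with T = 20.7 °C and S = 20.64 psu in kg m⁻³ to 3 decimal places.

1027.031 kg m⁻³

T − T₀ = +8.6 K, S − S₀ = +1.69 psu.
Bracket = 1 − α·(+8.6) + β·(+1.69) = 1 + (2.97 × 10⁻⁵) = 1.0000297.
ρ = 1027 × 1.0000297 = 1027.031 kg m⁻³.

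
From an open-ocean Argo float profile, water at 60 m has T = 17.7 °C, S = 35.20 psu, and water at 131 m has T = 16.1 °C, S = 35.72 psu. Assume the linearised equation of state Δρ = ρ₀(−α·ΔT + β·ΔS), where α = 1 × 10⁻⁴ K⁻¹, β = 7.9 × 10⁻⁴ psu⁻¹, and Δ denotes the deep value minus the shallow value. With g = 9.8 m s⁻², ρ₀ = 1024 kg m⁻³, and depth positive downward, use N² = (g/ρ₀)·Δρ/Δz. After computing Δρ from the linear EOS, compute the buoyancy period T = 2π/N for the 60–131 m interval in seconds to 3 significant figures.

ΔT = -1.6 K, ΔS = +0.52 psu (deep − shallow).
Δρ/ρ₀ = −αΔT + βΔS = 1.60 × 10⁻⁴ + 4.108 × 10⁻⁴ = 5.708 × 10⁻⁴, so Δρ ≈ 0.5845 kg m⁻³.
N² = (g/ρ₀)·Δρ/Δz = g·(Δρ/ρ₀)/Δz = 9.8 × 5.708 × 10⁻⁴ / 71 = 7.8786 × 10⁻⁵ s⁻².
N = √(7.8786 × 10⁻⁵) = 8.8761 × 10⁻³ rad s⁻¹ → T = 2π/N = 707.88 s ≈ 708 s.

708 s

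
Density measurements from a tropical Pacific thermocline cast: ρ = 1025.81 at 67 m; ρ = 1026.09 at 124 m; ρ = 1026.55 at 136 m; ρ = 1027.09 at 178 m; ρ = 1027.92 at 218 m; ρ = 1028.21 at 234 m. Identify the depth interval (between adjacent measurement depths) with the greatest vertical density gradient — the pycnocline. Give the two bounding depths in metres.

Compute the density gradient over each adjacent pair:
  67–124 m: Δρ/Δz = 0.28/57 = 4.9 × 10⁻³ kg m⁻⁴
  124–136 m: Δρ/Δz = 0.46/12 = 0.038 kg m⁻⁴
  136–178 m: Δρ/Δz = 0.54/42 = 0.013 kg m⁻⁴
  178–218 m: Δρ/Δz = 0.83/40 = 0.021 kg m⁻⁴
  218–234 m: Δρ/Δz = 0.29/16 = 0.018 kg m⁻⁴
The largest gradient is in the 124–136 m interval — the pycnocline.

124–136 m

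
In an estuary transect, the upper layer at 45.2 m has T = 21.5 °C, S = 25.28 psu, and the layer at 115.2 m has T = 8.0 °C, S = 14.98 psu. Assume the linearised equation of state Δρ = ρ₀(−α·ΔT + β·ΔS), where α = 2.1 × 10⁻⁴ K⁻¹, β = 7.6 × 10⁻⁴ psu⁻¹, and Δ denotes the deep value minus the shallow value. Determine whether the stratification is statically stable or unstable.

unstable

ΔT = 8.0 − 21.5 = -13.5 K and ΔS = 14.98 − 25.28 = -10.30 psu (deep − shallow).
−αΔT = 2.835 × 10⁻³; βΔS = -7.828 × 10⁻³; sum Δρ/ρ₀ = -4.993 × 10⁻³.
Δρ/ρ₀ < 0, so Δρ < 0: deeper water is lighter → statically unstable; the column would overturn.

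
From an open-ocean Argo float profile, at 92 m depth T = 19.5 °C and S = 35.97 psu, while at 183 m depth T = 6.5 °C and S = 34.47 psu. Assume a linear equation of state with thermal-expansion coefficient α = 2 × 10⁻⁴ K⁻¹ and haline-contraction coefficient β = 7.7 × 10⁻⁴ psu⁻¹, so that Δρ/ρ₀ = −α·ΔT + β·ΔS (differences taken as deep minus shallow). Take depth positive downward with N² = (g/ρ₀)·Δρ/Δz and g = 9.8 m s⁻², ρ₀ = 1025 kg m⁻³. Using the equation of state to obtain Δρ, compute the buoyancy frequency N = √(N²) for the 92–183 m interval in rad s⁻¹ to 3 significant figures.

0.0125 rad s⁻¹

ΔT = -13.0 K, ΔS = -1.50 psu (deep − shallow).
Δρ/ρ₀ = −αΔT + βΔS = 2.60 × 10⁻³ − 1.155 × 10⁻³ = 1.445 × 10⁻³, so Δρ ≈ 1.481 kg m⁻³.
N² = (g/ρ₀)·Δρ/Δz = g·(Δρ/ρ₀)/Δz = 9.8 × 1.445 × 10⁻³ / 91 = 1.5562 × 10⁻⁴ s⁻².
N = √(1.5562 × 10⁻⁴) = 0.012475 rad s⁻¹ ≈ 0.0125 rad s⁻¹.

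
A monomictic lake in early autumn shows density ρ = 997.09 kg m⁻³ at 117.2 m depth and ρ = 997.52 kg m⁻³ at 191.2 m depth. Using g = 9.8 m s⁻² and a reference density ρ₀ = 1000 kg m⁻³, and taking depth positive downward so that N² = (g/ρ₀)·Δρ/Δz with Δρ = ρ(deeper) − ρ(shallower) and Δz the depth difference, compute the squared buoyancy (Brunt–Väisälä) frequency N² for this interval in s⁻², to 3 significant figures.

Δρ = 997.52 − 997.09 = 0.43 kg m⁻³ over Δz = 191.2 − 117.2 = 74 m.
N² = (9.8/1000) × (0.43/74) = 5.6946 × 10⁻⁵ s⁻² ≈ 5.69 × 10⁻⁵ s⁻².

5.69 × 10⁻⁵ s⁻²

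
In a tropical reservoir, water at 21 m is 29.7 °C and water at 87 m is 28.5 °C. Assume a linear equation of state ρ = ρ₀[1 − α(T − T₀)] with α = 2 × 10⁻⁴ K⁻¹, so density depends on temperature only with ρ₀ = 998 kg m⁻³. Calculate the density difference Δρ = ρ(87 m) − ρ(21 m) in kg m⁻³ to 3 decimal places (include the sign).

ΔT = -1.2 K, Δρ/ρ₀ = −αΔT = 2.40 × 10⁻⁴.
Δρ = 998 × (2.40 × 10⁻⁴) = +0.240 kg m⁻³.
Positive Δρ: denser below, stable.

+0.240 kg m⁻³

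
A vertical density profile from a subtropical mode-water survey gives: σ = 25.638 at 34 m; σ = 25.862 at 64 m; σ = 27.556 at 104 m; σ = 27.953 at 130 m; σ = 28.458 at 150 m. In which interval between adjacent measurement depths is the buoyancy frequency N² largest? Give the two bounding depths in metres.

Compute the density gradient over each adjacent pair:
  34–64 m: Δρ/Δz = 0.224/30 = 7.5 × 10⁻³ kg m⁻⁴
  64–104 m: Δρ/Δz = 1.694/40 = 0.042 kg m⁻⁴
  104–130 m: Δρ/Δz = 0.397/26 = 0.015 kg m⁻⁴
  130–150 m: Δρ/Δz = 0.505/20 = 0.025 kg m⁻⁴
The largest gradient is in the 64–104 m interval — the pycnocline.

64–104 m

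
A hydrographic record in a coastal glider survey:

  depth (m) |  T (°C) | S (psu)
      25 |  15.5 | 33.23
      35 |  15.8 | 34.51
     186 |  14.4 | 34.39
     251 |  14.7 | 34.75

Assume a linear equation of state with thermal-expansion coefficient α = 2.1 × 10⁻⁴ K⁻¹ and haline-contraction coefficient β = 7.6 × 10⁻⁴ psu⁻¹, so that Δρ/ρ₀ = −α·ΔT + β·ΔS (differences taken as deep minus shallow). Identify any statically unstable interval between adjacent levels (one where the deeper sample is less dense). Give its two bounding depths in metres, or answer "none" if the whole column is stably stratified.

none

Evaluate Δρ/ρ₀ = −αΔT + βΔS across each adjacent pair:
  25–35 m: −αΔT+βΔS = −(2.1 × 10⁻⁴)(+0.3)+(7.6 × 10⁻⁴)(+1.28) = 9.1 × 10⁻⁴ → stable
  35–186 m: −αΔT+βΔS = −(2.1 × 10⁻⁴)(-1.4)+(7.6 × 10⁻⁴)(-0.12) = 2.0 × 10⁻⁴ → stable
  186–251 m: −αΔT+βΔS = −(2.1 × 10⁻⁴)(+0.3)+(7.6 × 10⁻⁴)(+0.36) = 2.1 × 10⁻⁴ → stable
Every interval has Δρ > 0: the column is stably stratified throughout.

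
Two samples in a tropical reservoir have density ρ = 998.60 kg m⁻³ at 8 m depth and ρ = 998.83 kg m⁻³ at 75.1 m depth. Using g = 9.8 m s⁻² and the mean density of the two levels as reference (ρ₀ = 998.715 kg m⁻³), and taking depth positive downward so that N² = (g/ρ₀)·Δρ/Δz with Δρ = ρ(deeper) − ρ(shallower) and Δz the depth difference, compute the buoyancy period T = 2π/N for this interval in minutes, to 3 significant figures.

Δρ = 998.83 − 998.60 = 0.23 kg m⁻³ over Δz = 75.1 − 8 = 67.1 m.
N² = (9.8/998.715) × (0.23/67.1) = 3.3635 × 10⁻⁵ s⁻².
N = √(3.3635 × 10⁻⁵) = 5.7996 × 10⁻³ rad s⁻¹, so T = 2π/N = 1.0834 × 10³ s = 18.057 min ≈ 18.1 min.
Since Δρ > 0 the layer is stably stratified.

18.1 min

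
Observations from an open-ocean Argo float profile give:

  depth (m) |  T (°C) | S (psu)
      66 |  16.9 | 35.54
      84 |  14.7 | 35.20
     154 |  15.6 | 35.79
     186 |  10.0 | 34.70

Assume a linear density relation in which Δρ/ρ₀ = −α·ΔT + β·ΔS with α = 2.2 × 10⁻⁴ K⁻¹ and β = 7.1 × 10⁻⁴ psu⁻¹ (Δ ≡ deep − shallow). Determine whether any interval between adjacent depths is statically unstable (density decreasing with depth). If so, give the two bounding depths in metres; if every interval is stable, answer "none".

Evaluate Δρ/ρ₀ = −αΔT + βΔS across each adjacent pair:
  66–84 m: −αΔT+βΔS = −(2.2 × 10⁻⁴)(-2.2)+(7.1 × 10⁻⁴)(-0.34) = 2.4 × 10⁻⁴ → stable
  84–154 m: −αΔT+βΔS = −(2.2 × 10⁻⁴)(+0.9)+(7.1 × 10⁻⁴)(+0.59) = 2.2 × 10⁻⁴ → stable
  154–186 m: −αΔT+βΔS = −(2.2 × 10⁻⁴)(-5.6)+(7.1 × 10⁻⁴)(-1.09) = 4.6 × 10⁻⁴ → stable
Every interval has Δρ > 0: the column is stably stratified throughout.

none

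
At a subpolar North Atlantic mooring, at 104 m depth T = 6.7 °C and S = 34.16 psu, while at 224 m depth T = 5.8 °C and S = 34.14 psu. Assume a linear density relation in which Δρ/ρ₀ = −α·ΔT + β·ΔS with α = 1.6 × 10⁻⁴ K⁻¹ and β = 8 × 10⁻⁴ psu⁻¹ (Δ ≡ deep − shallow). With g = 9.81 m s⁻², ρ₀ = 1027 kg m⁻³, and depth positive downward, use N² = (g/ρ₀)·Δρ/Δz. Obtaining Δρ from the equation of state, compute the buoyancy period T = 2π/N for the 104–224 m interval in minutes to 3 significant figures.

ΔT = -0.9 K, ΔS = -0.02 psu (deep − shallow).
Δρ/ρ₀ = −αΔT + βΔS = 1.44 × 10⁻⁴ − 1.60 × 10⁻⁵ = 1.28 × 10⁻⁴, so Δρ ≈ 0.1315 kg m⁻³.
N² = (g/ρ₀)·Δρ/Δz = g·(Δρ/ρ₀)/Δz = 9.81 × 1.28 × 10⁻⁴ / 120 = 1.0464 × 10⁻⁵ s⁻².
N = √(1.0464 × 10⁻⁵) = 3.2348 × 10⁻³ rad s⁻¹ → T = 2π/N = 1.9424 × 10³ s = 32.373 min ≈ 32.4 min.

32.4 min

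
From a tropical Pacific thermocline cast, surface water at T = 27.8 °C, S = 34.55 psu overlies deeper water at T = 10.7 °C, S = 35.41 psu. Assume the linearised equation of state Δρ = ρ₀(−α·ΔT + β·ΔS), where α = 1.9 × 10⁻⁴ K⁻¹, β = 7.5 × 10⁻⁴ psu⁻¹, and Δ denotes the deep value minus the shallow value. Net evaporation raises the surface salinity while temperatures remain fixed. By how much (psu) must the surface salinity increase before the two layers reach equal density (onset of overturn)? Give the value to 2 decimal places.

Neutral buoyancy requires −α(T_deep − T_surf) + β(S_deep − S_surf′) = 0.
S_surf′ = S_deep − (α/β)·ΔT = 35.41 − (1.9 × 10⁻⁴/7.5 × 10⁻⁴)·(-17.1) = 39.7420 psu.
Increase required: 39.7420 − 34.55 = 5.1920 psu.

5.19 psu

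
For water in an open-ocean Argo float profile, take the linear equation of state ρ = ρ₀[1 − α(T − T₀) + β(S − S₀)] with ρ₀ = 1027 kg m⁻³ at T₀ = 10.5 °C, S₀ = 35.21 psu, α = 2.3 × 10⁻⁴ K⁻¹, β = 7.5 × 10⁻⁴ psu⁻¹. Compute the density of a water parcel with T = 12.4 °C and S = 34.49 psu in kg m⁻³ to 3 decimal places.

T − T₀ = +1.9 K, S − S₀ = -0.72 psu.
Bracket = 1 − α·(+1.9) + β·(-0.72) = 1 + (-9.77 × 10⁻⁴) = 0.9990230.
ρ = 1027 × 0.9990230 = 1025.997 kg m⁻³.

1025.997 kg m⁻³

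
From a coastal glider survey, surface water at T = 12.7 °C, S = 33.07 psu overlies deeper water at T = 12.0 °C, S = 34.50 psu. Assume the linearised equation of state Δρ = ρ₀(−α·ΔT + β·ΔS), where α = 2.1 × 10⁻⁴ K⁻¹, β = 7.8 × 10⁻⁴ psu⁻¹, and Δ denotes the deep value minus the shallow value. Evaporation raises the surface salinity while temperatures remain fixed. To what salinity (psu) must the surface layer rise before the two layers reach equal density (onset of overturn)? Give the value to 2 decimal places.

34.69 psu

Neutral buoyancy requires −α(T_deep − T_surf) + β(S_deep − S_surf′) = 0.
S_surf′ = S_deep − (α/β)·ΔT = 34.50 − (2.1 × 10⁻⁴/7.8 × 10⁻⁴)·(-0.7) = 34.6885 psu.
Increase required: 34.6885 − 33.07 = 1.6185 psu.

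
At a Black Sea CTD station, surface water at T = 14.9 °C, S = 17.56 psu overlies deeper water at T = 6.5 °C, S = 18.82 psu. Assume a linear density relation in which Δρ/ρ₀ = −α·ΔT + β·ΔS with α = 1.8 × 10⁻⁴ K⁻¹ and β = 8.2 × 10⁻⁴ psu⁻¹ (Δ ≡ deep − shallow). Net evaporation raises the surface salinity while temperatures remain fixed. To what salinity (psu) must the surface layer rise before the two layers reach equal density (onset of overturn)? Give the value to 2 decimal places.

20.66 psu

Neutral buoyancy requires −α(T_deep − T_surf) + β(S_deep − S_surf′) = 0.
S_surf′ = S_deep − (α/β)·ΔT = 18.82 − (1.8 × 10⁻⁴/8.2 × 10⁻⁴)·(-8.4) = 20.6639 psu.
Increase required: 20.6639 − 17.56 = 3.1039 psu.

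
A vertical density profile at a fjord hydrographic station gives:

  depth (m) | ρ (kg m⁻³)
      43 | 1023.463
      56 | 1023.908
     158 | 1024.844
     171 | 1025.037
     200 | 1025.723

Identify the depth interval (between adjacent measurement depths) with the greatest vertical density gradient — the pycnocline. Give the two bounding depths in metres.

Compute the density gradient over each adjacent pair:
  43–56 m: Δρ/Δz = 0.445/13 = 0.034 kg m⁻⁴
  56–158 m: Δρ/Δz = 0.936/102 = 9.2 × 10⁻³ kg m⁻⁴
  158–171 m: Δρ/Δz = 0.193/13 = 0.015 kg m⁻⁴
  171–200 m: Δρ/Δz = 0.686/29 = 0.024 kg m⁻⁴
The largest gradient is in the 43–56 m interval — the pycnocline.

43–56 m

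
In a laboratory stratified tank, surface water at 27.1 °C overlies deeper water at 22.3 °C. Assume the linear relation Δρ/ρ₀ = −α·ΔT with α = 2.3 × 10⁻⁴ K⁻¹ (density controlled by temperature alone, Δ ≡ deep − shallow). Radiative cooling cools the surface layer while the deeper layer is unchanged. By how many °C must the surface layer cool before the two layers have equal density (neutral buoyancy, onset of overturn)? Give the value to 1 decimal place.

With temperature the only control, equal density requires T_surf′ = T_deep.
T_surf′ = 22.3 °C.
Cooling required: 27.1 − 22.3 = 4.8 °C.

4.8 °C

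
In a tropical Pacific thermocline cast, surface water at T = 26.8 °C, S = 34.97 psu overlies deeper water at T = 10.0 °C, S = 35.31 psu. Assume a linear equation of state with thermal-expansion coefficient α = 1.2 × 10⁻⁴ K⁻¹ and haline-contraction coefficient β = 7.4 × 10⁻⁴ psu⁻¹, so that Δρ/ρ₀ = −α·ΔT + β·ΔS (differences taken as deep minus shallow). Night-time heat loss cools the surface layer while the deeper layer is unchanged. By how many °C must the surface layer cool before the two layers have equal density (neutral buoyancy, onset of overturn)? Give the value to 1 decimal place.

18.9 °C

Neutral buoyancy requires Δρ = 0, i.e. −α(T_deep − T_surf′) + β(S_deep − S_surf) = 0.
T_surf′ = T_deep − (β/α)·ΔS = 10.0 − (7.4 × 10⁻⁴/1.2 × 10⁻⁴)·(+0.34) = 7.903 °C.
Cooling required: 26.8 − (7.903) = 18.897 °C.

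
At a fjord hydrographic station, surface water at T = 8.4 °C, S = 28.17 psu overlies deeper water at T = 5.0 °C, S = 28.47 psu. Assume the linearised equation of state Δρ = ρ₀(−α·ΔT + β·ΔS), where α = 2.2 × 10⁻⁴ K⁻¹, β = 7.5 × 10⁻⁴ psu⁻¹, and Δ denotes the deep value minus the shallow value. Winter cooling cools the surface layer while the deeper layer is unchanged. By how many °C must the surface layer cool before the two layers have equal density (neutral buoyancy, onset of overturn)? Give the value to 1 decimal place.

Neutral buoyancy requires Δρ = 0, i.e. −α(T_deep − T_surf′) + β(S_deep − S_surf) = 0.
T_surf′ = T_deep − (β/α)·ΔS = 5.0 − (7.5 × 10⁻⁴/2.2 × 10⁻⁴)·(+0.30) = 3.977 °C.
Cooling required: 8.4 − (3.977) = 4.423 °C.

4.4 °C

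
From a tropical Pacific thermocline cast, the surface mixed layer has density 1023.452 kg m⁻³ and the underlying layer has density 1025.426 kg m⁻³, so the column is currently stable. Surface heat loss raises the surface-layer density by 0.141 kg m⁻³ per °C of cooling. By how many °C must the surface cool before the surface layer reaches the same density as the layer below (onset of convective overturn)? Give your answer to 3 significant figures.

14.0 °C

Density deficit of the surface layer: 1025.426 − 1023.452 = 1.974 kg m⁻³.
Required change = 1.974 / 0.141 = 14.0 °C.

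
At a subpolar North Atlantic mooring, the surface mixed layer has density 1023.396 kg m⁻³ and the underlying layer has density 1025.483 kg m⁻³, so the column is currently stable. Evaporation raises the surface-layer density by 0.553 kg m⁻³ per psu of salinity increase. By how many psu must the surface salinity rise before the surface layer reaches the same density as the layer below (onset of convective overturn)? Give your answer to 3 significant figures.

Density deficit of the surface layer: 1025.483 − 1023.396 = 2.087 kg m⁻³.
Required change = 2.087 / 0.553 = 3.77 psu.

3.77 psu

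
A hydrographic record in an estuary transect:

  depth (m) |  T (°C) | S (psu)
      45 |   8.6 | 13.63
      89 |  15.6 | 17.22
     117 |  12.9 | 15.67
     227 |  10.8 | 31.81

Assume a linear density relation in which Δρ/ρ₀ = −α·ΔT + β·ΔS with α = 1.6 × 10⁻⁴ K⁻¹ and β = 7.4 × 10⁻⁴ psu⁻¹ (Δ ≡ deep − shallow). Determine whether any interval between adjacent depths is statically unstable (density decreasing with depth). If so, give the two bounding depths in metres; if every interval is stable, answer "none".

89–117 m

Evaluate Δρ/ρ₀ = −αΔT + βΔS across each adjacent pair:
  45–89 m: −αΔT+βΔS = −(1.6 × 10⁻⁴)(+7.0)+(7.4 × 10⁻⁴)(+3.59) = 1.5 × 10⁻³ → stable
  89–117 m: −αΔT+βΔS = −(1.6 × 10⁻⁴)(-2.7)+(7.4 × 10⁻⁴)(-1.55) = -7.1 × 10⁻⁴ → UNSTABLE
  117–227 m: −αΔT+βΔS = −(1.6 × 10⁻⁴)(-2.1)+(7.4 × 10⁻⁴)(+16.14) = 0.012 → stable
The 89–117 m interval has Δρ < 0: lighter water underlies denser water.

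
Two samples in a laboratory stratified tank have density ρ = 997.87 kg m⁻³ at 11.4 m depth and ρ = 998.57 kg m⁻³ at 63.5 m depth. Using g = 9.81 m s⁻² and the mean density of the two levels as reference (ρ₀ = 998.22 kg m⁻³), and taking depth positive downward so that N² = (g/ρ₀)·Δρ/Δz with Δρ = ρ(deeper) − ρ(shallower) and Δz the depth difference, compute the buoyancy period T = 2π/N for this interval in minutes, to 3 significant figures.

9.11 min

Δρ = 998.57 − 997.87 = 0.70 kg m⁻³ over Δz = 63.5 − 11.4 = 52.1 m.
N² = (9.81/998.22) × (0.70/52.1) = 1.3204 × 10⁻⁴ s⁻².
N = √(1.3204 × 10⁻⁴) = 0.011491 rad s⁻¹, so T = 2π/N = 546.79 s = 9.1132 min ≈ 9.11 min.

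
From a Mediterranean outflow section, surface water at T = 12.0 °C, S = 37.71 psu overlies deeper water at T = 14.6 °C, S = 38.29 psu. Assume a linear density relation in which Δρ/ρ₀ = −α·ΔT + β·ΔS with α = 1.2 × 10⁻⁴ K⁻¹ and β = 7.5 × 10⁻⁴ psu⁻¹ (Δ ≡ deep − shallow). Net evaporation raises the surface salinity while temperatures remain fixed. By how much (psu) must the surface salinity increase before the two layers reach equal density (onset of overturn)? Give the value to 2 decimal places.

0.16 psu

Neutral buoyancy requires −α(T_deep − T_surf) + β(S_deep − S_surf′) = 0.
S_surf′ = S_deep − (α/β)·ΔT = 38.29 − (1.2 × 10⁻⁴/7.5 × 10⁻⁴)·(+2.6) = 37.8740 psu.
Increase required: 37.8740 − 37.71 = 0.1640 psu.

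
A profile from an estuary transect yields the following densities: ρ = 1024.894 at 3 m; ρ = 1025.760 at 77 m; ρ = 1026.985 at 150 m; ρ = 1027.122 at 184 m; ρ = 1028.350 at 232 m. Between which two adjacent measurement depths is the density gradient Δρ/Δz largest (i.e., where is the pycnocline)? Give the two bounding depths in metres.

Compute the density gradient over each adjacent pair:
  3–77 m: Δρ/Δz = 0.866/74 = 0.012 kg m⁻⁴
  77–150 m: Δρ/Δz = 1.225/73 = 0.017 kg m⁻⁴
  150–184 m: Δρ/Δz = 0.137/34 = 4.0 × 10⁻³ kg m⁻⁴
  184–232 m: Δρ/Δz = 1.228/48 = 0.026 kg m⁻⁴
The largest gradient is in the 184–232 m interval — the pycnocline.

184–232 m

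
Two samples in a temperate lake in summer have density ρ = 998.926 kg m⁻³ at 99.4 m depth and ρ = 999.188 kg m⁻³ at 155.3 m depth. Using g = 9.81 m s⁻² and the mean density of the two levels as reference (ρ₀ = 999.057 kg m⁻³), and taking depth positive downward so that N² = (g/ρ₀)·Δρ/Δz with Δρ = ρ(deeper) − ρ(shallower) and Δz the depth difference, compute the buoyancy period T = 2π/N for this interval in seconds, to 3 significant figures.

Δρ = 999.188 − 998.926 = 0.262 kg m⁻³ over Δz = 155.3 − 99.4 = 55.9 m.
N² = (9.81/999.057) × (0.262/55.9) = 4.6022 × 10⁻⁵ s⁻².
N = √(4.6022 × 10⁻⁵) = 6.7840 × 10⁻³ rad s⁻¹, so T = 2π/N = 926.18 s ≈ 926 s.

926 s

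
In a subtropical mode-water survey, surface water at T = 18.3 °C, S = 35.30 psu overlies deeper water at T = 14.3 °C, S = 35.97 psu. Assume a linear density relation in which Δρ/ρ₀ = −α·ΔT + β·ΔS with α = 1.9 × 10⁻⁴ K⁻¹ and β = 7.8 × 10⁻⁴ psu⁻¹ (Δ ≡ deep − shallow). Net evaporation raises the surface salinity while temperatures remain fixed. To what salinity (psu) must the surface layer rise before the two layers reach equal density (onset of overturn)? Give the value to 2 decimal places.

36.94 psu

Neutral buoyancy requires −α(T_deep − T_surf) + β(S_deep − S_surf′) = 0.
S_surf′ = S_deep − (α/β)·ΔT = 35.97 − (1.9 × 10⁻⁴/7.8 × 10⁻⁴)·(-4.0) = 36.9444 psu.
Increase required: 36.9444 − 35.30 = 1.6444 psu.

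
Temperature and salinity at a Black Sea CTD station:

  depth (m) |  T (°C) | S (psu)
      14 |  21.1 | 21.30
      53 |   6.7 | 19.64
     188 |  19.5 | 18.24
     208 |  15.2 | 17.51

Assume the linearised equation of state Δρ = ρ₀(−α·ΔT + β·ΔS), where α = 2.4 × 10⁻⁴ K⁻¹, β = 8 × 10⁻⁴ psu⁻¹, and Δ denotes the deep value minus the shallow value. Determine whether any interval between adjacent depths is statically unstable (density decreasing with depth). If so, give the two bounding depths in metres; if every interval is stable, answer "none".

53–188 m

Evaluate Δρ/ρ₀ = −αΔT + βΔS across each adjacent pair:
  14–53 m: −αΔT+βΔS = −(2.4 × 10⁻⁴)(-14.4)+(8 × 10⁻⁴)(-1.66) = 2.1 × 10⁻³ → stable
  53–188 m: −αΔT+βΔS = −(2.4 × 10⁻⁴)(+12.8)+(8 × 10⁻⁴)(-1.40) = -4.2 × 10⁻³ → UNSTABLE
  188–208 m: −αΔT+βΔS = −(2.4 × 10⁻⁴)(-4.3)+(8 × 10⁻⁴)(-0.73) = 4.5 × 10⁻⁴ → stable
The 53–188 m interval has Δρ < 0: lighter water underlies denser water.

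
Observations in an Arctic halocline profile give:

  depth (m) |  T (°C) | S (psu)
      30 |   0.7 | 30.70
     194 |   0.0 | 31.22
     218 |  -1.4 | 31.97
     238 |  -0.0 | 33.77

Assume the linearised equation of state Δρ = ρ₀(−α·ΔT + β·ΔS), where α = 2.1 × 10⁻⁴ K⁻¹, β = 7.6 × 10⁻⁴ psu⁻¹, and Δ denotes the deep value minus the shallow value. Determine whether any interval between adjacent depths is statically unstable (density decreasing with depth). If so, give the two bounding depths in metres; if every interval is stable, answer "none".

none

Evaluate Δρ/ρ₀ = −αΔT + βΔS across each adjacent pair:
  30–194 m: −αΔT+βΔS = −(2.1 × 10⁻⁴)(-0.7)+(7.6 × 10⁻⁴)(+0.52) = 5.4 × 10⁻⁴ → stable
  194–218 m: −αΔT+βΔS = −(2.1 × 10⁻⁴)(-1.4)+(7.6 × 10⁻⁴)(+0.75) = 8.6 × 10⁻⁴ → stable
  218–238 m: −αΔT+βΔS = −(2.1 × 10⁻⁴)(+1.4)+(7.6 × 10⁻⁴)(+1.80) = 1.1 × 10⁻³ → stable
Every interval has Δρ > 0: the column is stably stratified throughout.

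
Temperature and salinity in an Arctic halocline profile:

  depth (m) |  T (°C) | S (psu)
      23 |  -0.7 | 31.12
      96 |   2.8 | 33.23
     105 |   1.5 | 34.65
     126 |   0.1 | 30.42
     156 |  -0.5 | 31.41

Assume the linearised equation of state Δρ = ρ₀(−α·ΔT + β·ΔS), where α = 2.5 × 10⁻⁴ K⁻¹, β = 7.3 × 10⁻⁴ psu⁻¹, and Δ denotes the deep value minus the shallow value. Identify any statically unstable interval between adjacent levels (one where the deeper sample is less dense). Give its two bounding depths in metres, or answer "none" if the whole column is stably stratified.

Evaluate Δρ/ρ₀ = −αΔT + βΔS across each adjacent pair:
  23–96 m: −αΔT+βΔS = −(2.5 × 10⁻⁴)(+3.5)+(7.3 × 10⁻⁴)(+2.11) = 6.7 × 10⁻⁴ → stable
  96–105 m: −αΔT+βΔS = −(2.5 × 10⁻⁴)(-1.3)+(7.3 × 10⁻⁴)(+1.42) = 1.4 × 10⁻³ → stable
  105–126 m: −αΔT+βΔS = −(2.5 × 10⁻⁴)(-1.4)+(7.3 × 10⁻⁴)(-4.23) = -2.7 × 10⁻³ → UNSTABLE
  126–156 m: −αΔT+βΔS = −(2.5 × 10⁻⁴)(-0.6)+(7.3 × 10⁻⁴)(+0.99) = 8.7 × 10⁻⁴ → stable
The 105–126 m interval has Δρ < 0: lighter water underlies denser water.

105–126 m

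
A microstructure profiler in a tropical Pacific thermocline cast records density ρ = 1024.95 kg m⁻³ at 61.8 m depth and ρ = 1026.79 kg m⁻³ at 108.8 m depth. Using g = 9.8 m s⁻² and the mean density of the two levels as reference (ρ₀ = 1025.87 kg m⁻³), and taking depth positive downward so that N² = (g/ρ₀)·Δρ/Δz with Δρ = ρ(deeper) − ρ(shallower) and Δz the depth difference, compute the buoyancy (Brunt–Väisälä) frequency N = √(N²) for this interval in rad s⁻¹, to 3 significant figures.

0.0193 rad s⁻¹

Δρ = 1026.79 − 1024.95 = 1.84 kg m⁻³ over Δz = 108.8 − 61.8 = 47 m.
N² = (9.8/1025.87) × (1.84/47) = 3.7398 × 10⁻⁴ s⁻².
N = √(3.7398 × 10⁻⁴) = 0.019339 rad s⁻¹ ≈ 0.0193 rad s⁻¹.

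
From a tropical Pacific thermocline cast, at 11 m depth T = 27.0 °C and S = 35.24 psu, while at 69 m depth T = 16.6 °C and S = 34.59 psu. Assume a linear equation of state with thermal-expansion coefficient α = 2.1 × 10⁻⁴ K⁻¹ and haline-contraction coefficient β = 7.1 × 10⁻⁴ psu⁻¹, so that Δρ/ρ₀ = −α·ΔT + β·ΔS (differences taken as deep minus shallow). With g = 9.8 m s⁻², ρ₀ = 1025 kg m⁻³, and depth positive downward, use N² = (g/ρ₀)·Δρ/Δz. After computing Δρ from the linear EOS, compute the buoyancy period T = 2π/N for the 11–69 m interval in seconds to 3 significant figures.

ΔT = -10.4 K, ΔS = -0.65 psu (deep − shallow).
Δρ/ρ₀ = −αΔT + βΔS = 2.184 × 10⁻³ − 4.615 × 10⁻⁴ = 1.7225 × 10⁻³, so Δρ ≈ 1.766 kg m⁻³.
N² = (g/ρ₀)·Δρ/Δz = g·(Δρ/ρ₀)/Δz = 9.8 × 1.7225 × 10⁻³ / 58 = 2.9104 × 10⁻⁴ s⁻².
N = √(2.9104 × 10⁻⁴) = 0.017060 rad s⁻¹ → T = 2π/N = 368.30 s ≈ 368 s.

368 s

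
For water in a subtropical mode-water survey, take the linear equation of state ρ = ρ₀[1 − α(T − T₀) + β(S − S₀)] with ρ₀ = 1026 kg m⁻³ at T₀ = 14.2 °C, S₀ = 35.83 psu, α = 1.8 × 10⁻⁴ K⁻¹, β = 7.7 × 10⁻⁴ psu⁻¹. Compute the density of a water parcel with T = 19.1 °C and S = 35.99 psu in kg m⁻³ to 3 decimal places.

T − T₀ = +4.9 K, S − S₀ = +0.16 psu.
Bracket = 1 − α·(+4.9) + β·(+0.16) = 1 + (-7.588 × 10⁻⁴) = 0.9992412.
ρ = 1026 × 0.9992412 = 1025.221 kg m⁻³.

1025.221 kg m⁻³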